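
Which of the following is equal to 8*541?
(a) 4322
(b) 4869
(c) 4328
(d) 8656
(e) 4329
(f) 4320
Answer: c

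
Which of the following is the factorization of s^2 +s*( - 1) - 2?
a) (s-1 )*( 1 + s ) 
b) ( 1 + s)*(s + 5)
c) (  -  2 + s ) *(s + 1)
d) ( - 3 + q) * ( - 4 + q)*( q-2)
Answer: c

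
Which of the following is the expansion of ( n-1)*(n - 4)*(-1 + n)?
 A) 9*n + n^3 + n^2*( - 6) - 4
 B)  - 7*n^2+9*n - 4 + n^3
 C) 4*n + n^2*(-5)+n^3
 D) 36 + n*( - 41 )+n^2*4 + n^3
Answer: A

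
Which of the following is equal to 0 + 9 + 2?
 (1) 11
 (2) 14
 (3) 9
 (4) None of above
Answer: 1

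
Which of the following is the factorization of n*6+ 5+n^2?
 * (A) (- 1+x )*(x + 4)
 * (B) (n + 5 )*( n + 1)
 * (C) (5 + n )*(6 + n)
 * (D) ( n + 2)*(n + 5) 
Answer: B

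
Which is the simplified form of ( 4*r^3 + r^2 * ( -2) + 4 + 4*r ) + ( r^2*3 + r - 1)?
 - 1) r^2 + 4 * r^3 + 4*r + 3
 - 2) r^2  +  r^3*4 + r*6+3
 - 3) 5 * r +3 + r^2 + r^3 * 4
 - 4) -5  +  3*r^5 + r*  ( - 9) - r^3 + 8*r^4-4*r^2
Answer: 3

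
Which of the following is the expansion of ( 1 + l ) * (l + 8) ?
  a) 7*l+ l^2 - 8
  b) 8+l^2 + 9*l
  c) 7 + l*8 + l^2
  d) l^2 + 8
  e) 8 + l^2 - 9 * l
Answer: b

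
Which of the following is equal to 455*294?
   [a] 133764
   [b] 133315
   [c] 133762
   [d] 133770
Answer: d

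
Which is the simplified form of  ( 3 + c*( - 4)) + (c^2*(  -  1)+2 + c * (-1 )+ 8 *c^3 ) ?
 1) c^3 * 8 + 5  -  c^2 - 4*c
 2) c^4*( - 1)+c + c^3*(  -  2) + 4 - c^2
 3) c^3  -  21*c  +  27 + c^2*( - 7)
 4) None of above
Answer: 4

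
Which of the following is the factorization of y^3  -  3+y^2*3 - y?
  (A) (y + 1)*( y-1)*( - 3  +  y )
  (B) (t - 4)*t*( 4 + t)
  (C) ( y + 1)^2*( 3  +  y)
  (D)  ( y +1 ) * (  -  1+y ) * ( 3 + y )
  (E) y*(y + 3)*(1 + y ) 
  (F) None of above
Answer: D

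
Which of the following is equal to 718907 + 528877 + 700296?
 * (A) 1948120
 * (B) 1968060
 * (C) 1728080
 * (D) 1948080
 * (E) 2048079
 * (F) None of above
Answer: D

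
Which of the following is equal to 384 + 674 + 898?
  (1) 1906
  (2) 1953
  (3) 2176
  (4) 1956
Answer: 4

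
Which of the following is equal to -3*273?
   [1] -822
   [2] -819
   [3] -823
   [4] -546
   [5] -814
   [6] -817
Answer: 2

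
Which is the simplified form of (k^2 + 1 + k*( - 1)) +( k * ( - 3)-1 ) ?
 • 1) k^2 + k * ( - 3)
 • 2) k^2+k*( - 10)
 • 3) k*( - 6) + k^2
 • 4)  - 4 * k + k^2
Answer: 4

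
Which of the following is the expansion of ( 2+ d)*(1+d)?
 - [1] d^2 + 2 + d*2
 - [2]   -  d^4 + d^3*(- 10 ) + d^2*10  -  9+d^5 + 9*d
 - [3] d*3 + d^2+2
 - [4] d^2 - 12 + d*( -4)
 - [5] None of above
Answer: 3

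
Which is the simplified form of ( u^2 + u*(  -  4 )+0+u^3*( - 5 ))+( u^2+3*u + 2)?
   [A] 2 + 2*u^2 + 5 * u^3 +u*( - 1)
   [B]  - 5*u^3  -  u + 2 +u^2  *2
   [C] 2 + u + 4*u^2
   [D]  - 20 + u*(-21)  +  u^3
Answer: B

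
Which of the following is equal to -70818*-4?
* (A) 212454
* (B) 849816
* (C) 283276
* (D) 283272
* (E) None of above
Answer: D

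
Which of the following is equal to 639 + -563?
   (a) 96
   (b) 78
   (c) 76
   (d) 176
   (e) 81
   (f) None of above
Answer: c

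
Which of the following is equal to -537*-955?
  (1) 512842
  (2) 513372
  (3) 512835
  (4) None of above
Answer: 3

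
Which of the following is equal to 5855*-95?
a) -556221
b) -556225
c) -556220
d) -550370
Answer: b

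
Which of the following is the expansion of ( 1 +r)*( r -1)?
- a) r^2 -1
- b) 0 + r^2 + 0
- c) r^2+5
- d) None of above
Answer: a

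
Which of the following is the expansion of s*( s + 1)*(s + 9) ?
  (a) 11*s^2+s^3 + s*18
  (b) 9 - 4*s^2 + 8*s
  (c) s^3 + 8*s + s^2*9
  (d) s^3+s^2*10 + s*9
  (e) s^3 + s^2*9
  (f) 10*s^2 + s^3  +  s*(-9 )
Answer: d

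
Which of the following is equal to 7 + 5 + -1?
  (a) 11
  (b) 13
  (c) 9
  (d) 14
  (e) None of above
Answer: a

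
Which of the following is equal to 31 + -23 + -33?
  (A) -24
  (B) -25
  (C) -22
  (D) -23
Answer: B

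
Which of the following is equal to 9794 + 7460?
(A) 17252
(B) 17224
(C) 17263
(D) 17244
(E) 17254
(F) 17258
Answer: E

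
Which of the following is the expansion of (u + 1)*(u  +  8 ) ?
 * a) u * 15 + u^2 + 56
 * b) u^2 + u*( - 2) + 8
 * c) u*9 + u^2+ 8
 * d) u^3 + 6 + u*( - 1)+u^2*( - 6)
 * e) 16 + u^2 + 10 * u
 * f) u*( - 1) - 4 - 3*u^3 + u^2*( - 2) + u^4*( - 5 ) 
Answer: c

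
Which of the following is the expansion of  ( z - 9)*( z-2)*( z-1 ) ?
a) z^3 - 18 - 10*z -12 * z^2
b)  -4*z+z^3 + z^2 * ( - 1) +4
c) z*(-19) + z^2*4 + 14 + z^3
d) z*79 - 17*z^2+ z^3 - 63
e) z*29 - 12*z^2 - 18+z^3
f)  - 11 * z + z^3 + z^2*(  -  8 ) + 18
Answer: e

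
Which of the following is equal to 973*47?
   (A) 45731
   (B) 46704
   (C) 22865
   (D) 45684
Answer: A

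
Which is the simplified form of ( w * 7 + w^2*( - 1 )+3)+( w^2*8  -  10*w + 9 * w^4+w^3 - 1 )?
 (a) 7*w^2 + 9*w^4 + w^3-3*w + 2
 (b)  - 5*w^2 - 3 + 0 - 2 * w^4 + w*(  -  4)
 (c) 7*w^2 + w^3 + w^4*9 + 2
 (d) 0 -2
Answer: a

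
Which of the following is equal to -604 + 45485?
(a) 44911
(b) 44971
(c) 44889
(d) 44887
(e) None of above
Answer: e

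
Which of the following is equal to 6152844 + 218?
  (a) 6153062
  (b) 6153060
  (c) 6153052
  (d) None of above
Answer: a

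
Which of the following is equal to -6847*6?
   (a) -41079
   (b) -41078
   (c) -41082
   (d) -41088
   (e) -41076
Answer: c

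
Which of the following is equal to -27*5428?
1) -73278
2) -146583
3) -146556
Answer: 3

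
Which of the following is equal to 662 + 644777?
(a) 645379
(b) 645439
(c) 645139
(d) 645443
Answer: b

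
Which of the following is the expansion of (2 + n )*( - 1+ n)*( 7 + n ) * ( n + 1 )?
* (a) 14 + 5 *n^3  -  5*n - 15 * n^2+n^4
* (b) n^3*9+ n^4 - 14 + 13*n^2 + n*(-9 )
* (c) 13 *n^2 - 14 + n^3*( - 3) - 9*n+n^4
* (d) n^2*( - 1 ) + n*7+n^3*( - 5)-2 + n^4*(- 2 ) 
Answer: b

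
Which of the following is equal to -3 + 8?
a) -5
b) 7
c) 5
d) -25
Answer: c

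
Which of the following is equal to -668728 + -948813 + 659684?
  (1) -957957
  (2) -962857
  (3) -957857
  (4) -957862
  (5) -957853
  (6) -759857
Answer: 3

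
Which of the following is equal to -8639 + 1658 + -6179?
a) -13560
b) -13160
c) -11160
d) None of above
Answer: b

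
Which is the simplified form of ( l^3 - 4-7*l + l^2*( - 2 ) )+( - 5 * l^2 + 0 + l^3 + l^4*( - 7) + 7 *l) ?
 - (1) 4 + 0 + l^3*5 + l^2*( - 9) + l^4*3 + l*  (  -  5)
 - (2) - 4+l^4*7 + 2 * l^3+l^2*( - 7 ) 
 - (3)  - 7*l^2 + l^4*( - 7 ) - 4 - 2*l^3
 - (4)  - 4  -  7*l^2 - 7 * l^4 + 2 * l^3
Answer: 4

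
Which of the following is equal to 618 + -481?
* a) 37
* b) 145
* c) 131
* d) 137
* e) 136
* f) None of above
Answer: d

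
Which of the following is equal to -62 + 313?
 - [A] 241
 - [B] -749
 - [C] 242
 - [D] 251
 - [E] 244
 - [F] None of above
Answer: D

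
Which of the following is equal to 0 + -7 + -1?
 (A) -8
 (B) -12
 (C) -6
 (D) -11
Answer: A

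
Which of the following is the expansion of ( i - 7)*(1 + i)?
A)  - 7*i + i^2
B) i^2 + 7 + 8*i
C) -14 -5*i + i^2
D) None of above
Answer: D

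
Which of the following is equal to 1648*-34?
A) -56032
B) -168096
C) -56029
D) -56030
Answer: A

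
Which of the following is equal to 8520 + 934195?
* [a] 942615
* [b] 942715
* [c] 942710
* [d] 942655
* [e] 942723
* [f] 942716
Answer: b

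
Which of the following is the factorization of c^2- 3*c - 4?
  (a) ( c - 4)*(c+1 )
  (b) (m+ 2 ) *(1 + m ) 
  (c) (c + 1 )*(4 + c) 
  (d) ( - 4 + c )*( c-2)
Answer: a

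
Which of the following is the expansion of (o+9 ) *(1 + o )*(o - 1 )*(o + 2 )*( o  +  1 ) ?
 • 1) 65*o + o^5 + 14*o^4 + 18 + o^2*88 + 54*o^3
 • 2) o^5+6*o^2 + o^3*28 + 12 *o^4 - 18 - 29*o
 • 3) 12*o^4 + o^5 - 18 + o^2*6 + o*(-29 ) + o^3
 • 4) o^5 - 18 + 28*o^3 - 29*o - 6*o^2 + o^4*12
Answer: 2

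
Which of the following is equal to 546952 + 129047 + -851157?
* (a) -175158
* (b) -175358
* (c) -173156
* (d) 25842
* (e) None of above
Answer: a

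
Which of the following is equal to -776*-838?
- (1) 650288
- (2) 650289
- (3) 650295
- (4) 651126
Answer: 1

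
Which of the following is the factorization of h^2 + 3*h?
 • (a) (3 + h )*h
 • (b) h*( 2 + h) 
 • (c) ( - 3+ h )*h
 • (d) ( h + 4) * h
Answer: a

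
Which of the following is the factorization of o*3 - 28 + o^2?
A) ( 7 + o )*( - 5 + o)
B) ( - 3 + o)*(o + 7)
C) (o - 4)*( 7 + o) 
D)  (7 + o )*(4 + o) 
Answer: C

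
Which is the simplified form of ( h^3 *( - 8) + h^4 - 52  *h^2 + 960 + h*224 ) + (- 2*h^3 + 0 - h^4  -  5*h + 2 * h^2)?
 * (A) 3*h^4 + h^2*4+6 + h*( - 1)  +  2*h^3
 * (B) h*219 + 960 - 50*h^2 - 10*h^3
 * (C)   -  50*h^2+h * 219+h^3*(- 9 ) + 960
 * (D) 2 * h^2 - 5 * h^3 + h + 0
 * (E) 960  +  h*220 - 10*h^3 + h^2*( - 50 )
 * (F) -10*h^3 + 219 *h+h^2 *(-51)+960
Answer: B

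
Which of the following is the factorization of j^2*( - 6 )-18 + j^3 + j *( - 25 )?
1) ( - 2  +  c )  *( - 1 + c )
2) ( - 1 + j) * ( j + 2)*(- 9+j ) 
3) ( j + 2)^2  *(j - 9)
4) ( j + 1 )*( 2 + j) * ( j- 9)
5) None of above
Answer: 4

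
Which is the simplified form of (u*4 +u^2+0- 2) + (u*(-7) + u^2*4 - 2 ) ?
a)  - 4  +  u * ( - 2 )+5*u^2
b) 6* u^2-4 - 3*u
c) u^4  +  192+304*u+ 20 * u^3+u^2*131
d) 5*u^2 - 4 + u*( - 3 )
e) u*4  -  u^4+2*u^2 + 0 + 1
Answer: d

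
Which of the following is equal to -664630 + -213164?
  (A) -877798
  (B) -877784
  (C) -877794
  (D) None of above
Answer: C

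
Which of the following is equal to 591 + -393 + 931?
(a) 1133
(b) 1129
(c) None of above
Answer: b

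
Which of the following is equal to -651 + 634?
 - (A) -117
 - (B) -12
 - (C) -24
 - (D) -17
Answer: D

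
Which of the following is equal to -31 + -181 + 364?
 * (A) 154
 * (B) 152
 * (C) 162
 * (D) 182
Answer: B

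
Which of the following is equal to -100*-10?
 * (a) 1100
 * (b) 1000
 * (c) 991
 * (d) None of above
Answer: b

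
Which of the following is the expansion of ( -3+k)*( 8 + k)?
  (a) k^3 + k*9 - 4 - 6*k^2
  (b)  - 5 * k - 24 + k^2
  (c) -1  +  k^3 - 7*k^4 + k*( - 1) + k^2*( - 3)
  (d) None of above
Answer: d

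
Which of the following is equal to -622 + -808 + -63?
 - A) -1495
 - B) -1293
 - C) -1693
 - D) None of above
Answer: D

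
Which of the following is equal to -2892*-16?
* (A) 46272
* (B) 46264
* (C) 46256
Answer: A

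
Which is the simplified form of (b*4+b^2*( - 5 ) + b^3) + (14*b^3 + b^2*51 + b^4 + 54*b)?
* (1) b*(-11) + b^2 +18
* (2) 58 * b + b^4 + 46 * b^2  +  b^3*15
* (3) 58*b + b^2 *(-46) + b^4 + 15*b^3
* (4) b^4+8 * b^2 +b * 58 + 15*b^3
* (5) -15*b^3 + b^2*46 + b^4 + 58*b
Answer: 2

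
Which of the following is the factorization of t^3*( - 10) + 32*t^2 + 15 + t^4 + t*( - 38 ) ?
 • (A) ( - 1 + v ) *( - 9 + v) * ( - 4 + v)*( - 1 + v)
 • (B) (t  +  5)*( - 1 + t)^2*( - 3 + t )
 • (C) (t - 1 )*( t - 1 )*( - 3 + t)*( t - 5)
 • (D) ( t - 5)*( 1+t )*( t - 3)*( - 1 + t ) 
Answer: C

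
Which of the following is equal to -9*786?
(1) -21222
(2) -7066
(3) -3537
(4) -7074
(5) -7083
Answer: 4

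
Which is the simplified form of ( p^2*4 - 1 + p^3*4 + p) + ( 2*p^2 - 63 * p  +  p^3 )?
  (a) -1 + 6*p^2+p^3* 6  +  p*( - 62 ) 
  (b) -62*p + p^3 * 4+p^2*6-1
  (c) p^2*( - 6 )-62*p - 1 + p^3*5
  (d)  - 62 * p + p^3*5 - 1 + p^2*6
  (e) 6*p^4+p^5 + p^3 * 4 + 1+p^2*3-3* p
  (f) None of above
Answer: d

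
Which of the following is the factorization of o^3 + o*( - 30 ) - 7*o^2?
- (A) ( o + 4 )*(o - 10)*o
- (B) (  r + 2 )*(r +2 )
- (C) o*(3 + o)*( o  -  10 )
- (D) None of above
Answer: C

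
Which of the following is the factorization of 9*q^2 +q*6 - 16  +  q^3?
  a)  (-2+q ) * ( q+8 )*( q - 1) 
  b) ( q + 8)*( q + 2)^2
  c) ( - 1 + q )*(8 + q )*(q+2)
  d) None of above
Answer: c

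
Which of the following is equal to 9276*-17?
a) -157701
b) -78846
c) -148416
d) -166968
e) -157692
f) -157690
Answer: e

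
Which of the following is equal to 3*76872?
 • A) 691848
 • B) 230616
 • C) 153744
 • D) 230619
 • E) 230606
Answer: B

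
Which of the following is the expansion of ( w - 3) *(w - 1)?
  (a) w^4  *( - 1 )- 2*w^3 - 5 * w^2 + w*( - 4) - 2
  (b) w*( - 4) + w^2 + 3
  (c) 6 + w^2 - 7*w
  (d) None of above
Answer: b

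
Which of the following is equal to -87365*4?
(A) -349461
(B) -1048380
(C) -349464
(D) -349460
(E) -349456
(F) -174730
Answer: D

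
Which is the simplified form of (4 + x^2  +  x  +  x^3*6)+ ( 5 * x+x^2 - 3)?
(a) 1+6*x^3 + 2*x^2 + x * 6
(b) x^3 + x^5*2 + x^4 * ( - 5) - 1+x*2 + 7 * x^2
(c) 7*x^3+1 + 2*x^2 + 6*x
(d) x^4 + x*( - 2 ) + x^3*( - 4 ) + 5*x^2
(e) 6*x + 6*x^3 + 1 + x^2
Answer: a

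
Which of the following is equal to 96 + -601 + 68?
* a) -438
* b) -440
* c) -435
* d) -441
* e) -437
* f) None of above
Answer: e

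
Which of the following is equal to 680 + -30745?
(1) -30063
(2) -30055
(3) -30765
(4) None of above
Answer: 4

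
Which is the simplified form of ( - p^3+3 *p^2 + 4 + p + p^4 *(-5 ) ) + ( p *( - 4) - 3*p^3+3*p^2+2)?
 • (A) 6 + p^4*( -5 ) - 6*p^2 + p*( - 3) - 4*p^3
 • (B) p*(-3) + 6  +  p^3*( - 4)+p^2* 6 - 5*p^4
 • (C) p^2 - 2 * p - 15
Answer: B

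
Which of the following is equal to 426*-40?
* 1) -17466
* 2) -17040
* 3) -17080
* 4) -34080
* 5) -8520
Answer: 2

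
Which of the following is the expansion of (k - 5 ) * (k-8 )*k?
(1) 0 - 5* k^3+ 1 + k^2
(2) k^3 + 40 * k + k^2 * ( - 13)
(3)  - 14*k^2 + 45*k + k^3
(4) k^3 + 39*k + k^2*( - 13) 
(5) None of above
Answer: 2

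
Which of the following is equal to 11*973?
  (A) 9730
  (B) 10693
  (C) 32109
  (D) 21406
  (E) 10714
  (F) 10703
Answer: F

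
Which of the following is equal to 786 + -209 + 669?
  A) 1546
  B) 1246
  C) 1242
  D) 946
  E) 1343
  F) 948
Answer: B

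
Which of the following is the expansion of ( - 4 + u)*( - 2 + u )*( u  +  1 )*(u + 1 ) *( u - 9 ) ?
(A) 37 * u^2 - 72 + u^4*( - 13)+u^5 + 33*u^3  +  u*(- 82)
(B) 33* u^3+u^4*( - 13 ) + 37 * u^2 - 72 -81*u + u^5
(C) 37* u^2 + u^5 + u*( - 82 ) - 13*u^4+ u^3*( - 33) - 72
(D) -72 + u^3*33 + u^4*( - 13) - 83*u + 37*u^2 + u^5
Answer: A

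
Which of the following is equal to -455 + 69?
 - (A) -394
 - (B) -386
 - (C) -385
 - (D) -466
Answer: B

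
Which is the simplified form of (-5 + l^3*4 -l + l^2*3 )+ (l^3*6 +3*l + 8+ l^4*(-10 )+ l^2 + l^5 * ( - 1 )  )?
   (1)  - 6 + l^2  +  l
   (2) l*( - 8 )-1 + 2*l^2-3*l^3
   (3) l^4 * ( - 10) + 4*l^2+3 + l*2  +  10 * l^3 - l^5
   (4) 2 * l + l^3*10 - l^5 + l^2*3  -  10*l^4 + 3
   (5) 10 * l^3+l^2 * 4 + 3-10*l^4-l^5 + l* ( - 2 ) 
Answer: 3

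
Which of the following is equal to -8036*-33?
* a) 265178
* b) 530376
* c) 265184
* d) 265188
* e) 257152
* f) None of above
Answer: d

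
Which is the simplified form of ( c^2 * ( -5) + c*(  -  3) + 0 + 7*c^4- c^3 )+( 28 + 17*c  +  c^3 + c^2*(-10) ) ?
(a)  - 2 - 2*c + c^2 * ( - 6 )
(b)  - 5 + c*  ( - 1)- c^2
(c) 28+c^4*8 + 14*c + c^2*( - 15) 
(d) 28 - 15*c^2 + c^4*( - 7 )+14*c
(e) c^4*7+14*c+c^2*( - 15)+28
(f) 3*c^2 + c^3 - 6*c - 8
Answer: e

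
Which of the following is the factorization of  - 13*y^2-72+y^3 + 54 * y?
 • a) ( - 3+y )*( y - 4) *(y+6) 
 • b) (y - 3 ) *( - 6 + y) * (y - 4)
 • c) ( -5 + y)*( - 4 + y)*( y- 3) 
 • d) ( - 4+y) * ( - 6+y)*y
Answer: b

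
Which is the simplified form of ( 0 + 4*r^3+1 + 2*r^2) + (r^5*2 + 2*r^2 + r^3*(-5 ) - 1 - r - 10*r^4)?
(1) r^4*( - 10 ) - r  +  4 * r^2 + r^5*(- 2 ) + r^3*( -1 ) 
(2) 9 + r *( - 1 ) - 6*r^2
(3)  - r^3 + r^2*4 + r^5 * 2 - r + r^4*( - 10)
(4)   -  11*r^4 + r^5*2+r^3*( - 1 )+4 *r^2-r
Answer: 3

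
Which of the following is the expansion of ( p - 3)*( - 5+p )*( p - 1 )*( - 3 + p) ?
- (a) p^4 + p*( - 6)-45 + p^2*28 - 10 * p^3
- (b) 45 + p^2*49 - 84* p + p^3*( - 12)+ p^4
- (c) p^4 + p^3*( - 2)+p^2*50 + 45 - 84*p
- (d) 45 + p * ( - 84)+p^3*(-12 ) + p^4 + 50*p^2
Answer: d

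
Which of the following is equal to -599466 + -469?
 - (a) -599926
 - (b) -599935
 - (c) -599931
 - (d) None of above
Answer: b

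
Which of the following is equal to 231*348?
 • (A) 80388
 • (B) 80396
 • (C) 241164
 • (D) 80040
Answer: A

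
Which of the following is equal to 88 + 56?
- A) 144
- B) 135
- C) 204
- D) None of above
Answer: A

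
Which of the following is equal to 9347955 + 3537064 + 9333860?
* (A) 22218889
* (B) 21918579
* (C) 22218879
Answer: C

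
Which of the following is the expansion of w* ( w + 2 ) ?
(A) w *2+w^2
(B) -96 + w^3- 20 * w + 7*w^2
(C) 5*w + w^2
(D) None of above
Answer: A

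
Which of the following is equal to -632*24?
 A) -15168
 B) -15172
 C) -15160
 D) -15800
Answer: A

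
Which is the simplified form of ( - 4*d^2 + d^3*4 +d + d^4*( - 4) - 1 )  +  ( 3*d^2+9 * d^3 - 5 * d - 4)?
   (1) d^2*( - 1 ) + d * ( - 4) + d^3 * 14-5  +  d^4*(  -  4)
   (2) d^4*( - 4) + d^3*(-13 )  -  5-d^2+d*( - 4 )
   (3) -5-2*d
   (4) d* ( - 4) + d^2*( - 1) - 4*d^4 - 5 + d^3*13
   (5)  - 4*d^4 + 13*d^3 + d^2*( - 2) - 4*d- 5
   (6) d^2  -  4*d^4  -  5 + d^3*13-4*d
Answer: 4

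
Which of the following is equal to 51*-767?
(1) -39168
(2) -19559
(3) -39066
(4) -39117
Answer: 4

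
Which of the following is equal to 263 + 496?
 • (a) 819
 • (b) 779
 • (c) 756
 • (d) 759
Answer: d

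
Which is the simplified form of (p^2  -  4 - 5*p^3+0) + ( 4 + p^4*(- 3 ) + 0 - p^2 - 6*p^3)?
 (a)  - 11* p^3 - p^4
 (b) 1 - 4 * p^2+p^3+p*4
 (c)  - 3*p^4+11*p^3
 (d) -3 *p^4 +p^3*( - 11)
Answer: d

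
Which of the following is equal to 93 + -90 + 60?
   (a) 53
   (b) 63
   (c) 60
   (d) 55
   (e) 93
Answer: b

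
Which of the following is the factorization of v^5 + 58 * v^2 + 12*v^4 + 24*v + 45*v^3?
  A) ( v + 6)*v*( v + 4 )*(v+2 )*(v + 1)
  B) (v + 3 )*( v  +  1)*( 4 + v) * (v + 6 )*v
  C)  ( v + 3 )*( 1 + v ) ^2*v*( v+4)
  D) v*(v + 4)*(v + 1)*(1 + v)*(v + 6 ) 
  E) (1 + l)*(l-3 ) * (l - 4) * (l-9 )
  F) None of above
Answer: D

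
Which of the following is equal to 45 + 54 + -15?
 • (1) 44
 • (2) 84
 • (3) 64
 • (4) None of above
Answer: 2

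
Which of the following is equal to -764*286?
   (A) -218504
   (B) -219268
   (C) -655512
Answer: A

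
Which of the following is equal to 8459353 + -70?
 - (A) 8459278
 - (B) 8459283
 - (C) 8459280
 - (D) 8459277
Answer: B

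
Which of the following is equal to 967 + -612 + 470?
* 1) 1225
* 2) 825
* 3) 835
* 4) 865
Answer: 2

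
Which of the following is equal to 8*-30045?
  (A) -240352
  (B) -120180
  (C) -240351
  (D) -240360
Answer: D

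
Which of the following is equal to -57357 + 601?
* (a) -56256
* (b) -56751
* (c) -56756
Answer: c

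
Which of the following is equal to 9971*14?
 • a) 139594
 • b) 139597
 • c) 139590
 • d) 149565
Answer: a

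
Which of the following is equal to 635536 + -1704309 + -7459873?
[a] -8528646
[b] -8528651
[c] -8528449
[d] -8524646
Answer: a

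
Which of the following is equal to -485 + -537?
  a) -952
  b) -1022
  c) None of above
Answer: b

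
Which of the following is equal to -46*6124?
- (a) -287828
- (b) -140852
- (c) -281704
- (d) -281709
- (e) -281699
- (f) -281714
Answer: c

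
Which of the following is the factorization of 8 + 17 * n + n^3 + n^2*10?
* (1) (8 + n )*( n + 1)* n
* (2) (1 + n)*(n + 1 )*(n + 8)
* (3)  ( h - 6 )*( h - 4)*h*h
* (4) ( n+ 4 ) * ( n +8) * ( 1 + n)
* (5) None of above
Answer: 2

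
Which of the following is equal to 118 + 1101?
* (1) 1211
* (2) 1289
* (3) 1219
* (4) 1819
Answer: 3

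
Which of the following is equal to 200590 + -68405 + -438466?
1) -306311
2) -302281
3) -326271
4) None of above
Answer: 4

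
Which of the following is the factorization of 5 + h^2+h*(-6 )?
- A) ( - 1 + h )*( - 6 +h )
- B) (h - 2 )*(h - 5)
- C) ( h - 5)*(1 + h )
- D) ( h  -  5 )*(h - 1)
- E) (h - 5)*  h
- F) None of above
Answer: D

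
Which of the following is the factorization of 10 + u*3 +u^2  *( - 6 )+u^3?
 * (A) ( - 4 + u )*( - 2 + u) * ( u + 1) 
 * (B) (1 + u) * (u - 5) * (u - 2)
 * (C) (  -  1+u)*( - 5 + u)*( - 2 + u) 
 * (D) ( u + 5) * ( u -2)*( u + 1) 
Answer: B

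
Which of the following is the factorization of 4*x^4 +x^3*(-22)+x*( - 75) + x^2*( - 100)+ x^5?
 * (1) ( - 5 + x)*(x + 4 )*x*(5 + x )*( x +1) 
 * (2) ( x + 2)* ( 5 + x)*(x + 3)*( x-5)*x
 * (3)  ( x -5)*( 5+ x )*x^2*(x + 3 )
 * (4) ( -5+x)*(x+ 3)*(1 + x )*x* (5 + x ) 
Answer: 4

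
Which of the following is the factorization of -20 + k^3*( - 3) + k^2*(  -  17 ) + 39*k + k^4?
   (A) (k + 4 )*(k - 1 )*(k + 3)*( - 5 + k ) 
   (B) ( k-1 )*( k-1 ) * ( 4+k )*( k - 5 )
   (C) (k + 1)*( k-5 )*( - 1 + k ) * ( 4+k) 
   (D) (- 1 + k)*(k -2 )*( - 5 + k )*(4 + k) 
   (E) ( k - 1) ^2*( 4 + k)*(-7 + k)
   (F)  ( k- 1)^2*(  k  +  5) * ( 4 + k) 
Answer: B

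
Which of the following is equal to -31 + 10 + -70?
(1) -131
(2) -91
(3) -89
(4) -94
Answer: 2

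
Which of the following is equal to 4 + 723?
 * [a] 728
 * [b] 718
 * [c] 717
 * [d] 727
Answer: d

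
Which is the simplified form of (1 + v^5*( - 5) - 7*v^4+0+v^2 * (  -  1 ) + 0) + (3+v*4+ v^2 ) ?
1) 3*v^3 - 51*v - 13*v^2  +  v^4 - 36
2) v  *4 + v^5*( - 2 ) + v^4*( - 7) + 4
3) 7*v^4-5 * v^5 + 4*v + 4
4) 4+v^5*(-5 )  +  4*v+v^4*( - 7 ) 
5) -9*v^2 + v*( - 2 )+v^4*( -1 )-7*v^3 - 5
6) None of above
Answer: 4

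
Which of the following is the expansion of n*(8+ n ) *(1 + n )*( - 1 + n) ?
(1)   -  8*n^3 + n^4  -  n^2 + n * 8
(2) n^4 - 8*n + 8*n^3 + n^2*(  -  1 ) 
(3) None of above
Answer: 2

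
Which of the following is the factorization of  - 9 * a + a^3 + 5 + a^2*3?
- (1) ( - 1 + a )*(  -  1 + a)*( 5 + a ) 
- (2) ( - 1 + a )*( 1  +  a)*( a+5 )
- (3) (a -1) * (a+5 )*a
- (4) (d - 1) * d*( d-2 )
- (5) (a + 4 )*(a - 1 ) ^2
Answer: 1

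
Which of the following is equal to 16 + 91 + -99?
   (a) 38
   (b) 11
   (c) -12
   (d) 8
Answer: d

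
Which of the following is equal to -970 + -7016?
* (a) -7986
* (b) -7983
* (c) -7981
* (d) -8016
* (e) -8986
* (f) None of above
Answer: a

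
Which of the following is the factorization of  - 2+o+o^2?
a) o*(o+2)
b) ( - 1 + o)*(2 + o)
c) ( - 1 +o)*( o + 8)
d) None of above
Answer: b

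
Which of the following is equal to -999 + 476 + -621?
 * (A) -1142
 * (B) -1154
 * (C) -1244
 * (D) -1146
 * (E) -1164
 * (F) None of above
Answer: F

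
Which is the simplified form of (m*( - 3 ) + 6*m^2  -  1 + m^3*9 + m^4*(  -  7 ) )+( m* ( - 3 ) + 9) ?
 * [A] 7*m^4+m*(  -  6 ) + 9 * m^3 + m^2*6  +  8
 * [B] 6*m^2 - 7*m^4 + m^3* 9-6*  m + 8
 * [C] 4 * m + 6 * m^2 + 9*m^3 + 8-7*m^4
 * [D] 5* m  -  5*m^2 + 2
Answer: B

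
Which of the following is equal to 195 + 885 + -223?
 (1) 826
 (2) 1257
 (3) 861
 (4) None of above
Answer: 4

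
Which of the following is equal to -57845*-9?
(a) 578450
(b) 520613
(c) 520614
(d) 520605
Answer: d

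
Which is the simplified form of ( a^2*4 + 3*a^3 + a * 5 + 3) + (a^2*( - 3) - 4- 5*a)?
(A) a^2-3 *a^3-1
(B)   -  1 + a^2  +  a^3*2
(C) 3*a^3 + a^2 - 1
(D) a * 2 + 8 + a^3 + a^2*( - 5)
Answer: C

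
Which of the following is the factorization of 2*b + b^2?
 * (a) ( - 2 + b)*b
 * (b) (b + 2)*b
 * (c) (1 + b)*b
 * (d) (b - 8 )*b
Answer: b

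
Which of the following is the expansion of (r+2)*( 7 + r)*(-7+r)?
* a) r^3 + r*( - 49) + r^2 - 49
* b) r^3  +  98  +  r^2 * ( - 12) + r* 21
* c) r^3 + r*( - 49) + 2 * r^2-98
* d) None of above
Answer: c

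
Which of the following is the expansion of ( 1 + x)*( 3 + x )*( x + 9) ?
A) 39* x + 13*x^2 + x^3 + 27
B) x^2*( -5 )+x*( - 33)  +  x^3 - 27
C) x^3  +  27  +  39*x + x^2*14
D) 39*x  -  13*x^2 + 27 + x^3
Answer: A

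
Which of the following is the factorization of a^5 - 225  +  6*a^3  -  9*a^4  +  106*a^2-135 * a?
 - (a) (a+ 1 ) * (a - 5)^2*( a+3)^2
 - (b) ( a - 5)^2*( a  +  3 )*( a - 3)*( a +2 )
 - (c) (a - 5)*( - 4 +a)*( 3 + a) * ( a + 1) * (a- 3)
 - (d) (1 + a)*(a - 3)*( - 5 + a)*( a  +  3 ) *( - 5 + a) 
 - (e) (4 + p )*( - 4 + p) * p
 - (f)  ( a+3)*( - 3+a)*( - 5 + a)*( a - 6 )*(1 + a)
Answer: d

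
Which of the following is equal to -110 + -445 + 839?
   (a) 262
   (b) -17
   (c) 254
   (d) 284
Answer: d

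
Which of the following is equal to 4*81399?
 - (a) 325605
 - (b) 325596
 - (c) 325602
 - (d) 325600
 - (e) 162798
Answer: b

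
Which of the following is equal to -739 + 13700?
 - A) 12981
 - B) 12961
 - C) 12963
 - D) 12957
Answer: B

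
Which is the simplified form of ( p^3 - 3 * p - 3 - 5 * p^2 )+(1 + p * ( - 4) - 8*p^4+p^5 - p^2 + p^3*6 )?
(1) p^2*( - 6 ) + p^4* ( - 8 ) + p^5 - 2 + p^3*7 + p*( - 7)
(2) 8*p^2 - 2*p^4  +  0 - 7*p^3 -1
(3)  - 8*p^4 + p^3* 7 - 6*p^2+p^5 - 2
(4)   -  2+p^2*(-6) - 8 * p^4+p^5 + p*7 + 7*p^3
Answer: 1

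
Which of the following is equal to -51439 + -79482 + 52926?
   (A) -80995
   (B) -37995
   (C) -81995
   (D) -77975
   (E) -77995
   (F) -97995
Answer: E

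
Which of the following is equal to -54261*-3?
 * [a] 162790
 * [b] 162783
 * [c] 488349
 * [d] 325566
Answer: b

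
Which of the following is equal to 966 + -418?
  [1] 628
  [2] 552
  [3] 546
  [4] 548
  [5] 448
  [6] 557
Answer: 4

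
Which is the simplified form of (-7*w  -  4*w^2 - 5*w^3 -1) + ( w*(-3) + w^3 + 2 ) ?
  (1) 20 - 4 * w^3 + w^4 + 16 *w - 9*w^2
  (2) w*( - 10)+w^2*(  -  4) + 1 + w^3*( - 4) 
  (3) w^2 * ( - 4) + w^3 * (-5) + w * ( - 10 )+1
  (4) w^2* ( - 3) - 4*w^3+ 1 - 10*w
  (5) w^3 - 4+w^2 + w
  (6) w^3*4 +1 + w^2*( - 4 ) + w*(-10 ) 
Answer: 2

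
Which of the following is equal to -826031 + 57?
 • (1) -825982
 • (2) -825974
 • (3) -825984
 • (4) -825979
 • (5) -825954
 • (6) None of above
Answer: 2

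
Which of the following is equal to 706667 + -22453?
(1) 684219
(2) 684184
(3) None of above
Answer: 3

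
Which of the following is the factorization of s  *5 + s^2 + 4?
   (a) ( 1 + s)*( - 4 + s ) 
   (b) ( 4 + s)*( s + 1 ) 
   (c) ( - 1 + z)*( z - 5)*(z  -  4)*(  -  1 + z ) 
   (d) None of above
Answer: b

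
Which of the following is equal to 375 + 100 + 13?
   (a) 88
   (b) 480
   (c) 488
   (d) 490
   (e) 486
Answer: c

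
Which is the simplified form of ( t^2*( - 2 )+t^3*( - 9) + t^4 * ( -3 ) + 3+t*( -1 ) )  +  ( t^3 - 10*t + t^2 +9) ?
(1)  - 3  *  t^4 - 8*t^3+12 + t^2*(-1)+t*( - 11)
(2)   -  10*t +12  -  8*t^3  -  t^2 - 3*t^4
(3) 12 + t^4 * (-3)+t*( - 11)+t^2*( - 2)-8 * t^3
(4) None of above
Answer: 1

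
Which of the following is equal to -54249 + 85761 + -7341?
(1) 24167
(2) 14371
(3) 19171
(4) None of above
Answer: 4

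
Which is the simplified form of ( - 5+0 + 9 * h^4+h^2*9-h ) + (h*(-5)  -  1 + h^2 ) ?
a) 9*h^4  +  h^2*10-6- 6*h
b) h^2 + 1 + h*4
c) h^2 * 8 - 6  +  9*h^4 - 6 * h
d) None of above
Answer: a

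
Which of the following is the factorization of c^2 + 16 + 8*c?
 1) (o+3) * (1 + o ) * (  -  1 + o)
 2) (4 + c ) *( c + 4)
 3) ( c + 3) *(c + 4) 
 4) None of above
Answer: 2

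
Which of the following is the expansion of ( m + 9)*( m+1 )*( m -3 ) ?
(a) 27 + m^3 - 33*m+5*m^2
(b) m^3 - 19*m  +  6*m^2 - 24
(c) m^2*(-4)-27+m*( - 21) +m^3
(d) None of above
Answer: d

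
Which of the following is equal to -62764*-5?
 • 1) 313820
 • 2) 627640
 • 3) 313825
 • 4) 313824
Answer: 1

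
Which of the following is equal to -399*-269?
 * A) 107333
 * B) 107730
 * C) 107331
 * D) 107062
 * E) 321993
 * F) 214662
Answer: C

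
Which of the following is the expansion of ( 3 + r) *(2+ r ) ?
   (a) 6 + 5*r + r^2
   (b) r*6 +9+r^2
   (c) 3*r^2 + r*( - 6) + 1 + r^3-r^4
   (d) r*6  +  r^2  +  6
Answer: a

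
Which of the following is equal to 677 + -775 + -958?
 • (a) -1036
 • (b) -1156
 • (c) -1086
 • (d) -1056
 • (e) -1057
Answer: d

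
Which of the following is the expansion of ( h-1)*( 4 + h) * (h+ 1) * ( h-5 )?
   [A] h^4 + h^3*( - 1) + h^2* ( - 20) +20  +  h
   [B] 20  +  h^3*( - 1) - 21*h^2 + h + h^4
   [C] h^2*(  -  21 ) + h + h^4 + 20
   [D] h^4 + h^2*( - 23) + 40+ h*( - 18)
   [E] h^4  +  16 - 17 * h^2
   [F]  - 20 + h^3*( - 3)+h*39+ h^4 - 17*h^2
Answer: B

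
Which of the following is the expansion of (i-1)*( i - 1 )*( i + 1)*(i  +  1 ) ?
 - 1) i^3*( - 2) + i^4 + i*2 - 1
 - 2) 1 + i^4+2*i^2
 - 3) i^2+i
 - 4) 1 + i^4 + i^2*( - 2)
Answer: 4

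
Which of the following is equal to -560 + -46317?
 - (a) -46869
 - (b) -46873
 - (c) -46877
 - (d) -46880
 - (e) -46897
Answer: c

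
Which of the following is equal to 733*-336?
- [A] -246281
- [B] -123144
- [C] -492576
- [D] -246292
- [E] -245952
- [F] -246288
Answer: F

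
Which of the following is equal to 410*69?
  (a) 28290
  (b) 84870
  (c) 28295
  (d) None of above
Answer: a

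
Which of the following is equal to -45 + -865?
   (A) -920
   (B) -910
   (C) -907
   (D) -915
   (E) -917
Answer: B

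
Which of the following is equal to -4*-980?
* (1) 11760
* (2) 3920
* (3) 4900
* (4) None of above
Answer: 2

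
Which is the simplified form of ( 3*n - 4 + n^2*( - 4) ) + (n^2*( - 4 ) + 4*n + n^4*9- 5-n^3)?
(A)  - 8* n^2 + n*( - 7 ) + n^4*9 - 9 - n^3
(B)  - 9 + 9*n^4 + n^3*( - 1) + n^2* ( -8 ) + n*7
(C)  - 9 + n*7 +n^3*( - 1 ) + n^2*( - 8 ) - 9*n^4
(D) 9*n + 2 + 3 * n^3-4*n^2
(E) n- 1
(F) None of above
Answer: B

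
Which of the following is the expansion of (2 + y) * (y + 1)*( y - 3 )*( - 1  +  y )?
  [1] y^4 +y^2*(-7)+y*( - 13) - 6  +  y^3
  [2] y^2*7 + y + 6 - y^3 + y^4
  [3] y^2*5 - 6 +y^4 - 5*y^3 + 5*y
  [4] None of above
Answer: 4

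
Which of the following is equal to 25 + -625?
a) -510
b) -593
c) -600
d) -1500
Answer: c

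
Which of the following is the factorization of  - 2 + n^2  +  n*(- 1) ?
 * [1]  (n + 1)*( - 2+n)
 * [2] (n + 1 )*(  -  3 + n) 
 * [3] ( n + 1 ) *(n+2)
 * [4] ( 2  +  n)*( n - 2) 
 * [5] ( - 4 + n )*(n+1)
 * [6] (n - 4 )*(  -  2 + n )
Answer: 1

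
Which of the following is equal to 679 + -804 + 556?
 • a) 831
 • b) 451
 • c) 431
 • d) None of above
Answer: c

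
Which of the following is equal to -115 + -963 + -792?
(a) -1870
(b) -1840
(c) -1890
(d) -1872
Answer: a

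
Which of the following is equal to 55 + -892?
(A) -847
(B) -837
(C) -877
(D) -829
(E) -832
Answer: B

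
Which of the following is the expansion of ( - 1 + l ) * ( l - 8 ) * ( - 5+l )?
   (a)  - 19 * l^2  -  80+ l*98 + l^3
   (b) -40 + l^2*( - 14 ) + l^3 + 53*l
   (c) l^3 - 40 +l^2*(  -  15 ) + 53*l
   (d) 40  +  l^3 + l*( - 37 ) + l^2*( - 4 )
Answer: b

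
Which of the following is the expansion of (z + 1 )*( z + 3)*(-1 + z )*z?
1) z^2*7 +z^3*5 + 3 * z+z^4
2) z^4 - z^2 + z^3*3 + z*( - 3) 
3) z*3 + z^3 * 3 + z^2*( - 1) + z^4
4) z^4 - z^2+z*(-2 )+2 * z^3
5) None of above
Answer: 2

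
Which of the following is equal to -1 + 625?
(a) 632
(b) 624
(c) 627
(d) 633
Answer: b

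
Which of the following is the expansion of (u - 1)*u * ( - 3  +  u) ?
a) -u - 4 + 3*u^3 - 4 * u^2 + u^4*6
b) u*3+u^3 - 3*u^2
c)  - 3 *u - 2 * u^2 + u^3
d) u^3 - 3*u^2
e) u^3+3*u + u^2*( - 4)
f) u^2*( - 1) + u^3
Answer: e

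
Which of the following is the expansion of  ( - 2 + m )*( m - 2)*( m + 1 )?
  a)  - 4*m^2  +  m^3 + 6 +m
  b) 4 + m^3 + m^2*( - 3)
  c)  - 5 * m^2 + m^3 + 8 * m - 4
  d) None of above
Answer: b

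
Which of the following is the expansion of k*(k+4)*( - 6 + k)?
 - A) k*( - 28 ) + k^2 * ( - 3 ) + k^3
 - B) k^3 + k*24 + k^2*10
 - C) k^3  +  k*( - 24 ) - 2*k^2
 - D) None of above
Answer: C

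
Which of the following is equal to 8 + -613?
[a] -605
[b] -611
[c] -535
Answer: a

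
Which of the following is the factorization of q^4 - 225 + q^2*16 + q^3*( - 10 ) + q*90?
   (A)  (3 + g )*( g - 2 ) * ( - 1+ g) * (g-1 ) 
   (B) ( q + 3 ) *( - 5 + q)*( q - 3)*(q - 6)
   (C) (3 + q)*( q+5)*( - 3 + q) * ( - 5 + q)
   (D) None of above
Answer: D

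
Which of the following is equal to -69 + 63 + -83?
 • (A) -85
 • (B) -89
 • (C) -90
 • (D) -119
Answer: B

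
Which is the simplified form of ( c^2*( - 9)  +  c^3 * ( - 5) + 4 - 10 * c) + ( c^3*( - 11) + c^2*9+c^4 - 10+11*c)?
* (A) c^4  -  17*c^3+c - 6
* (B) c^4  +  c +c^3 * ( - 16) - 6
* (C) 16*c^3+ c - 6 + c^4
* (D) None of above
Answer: B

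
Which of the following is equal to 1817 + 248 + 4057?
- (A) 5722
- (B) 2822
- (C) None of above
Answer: C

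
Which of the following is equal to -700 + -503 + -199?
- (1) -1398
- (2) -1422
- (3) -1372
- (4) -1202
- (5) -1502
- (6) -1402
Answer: 6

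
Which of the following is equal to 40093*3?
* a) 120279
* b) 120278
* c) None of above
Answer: a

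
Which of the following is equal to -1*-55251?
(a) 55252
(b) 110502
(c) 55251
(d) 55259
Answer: c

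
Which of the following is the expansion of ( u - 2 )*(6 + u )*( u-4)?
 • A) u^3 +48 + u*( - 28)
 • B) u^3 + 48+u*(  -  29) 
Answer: A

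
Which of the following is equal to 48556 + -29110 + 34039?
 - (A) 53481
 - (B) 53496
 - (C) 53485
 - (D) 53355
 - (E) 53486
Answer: C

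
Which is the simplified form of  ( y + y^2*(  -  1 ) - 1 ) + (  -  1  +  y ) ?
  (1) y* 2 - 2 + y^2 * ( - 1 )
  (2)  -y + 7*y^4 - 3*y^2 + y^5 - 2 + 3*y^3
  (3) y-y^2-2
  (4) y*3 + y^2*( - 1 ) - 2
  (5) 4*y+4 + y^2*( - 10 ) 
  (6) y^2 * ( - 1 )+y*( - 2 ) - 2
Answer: 1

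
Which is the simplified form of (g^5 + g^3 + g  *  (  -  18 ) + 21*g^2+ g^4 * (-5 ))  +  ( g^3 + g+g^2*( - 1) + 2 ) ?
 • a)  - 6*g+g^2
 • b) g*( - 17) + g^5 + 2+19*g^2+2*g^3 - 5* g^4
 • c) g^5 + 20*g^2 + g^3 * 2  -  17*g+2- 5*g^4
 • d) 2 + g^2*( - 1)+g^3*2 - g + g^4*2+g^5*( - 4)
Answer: c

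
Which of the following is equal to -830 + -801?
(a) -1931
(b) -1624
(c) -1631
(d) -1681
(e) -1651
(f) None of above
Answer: c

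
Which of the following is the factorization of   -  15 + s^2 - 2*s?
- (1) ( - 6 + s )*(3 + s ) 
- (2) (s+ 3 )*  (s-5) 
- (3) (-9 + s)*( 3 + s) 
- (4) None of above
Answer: 2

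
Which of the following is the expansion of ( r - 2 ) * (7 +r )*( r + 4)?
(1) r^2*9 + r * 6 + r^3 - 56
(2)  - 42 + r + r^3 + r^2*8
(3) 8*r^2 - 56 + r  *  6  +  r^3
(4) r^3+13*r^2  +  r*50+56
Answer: 1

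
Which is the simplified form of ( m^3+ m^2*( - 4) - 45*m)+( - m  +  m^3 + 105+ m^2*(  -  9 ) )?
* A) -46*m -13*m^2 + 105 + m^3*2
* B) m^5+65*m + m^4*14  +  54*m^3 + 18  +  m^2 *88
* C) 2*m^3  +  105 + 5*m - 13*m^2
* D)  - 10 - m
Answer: A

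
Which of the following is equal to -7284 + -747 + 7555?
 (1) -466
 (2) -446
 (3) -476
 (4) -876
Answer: 3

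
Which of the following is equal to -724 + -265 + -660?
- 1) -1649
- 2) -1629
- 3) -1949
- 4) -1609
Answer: 1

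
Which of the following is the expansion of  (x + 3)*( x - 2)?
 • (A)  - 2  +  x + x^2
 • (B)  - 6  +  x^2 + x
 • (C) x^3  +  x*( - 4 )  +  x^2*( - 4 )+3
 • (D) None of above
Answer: B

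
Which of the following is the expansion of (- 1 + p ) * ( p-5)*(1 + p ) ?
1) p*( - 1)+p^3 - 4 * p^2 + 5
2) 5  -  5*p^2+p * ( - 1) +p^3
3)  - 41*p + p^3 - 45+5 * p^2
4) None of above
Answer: 2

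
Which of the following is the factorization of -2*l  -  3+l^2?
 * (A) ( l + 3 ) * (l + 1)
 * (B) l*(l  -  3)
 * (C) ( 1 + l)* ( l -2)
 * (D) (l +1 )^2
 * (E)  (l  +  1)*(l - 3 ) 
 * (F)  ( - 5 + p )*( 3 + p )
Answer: E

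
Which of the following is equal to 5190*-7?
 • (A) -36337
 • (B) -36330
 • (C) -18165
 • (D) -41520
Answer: B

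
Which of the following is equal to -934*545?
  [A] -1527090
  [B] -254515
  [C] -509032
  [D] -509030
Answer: D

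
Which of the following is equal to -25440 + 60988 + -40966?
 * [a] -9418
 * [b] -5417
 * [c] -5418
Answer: c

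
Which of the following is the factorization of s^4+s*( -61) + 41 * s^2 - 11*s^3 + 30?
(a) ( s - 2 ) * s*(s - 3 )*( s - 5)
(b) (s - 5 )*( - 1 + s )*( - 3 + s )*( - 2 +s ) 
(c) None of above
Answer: b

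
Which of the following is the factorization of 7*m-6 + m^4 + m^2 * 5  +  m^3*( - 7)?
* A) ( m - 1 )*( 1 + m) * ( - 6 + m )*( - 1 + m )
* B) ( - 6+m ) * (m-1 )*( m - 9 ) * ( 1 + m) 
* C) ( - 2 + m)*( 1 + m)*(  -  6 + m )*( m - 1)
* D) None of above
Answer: A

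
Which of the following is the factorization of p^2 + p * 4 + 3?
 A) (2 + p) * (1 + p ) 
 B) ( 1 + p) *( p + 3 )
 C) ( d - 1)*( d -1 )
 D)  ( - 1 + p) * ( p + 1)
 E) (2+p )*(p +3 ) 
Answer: B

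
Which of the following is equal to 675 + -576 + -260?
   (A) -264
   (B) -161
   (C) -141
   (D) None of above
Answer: B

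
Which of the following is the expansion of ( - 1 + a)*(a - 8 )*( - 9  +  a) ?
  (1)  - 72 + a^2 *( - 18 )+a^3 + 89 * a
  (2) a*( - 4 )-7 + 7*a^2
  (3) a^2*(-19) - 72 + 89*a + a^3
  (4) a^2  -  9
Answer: 1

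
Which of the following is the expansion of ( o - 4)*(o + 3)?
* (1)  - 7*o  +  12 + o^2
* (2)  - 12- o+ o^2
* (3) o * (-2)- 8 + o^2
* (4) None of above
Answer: 2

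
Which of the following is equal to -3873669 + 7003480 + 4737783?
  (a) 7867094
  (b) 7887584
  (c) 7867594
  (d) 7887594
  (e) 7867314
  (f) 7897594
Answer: c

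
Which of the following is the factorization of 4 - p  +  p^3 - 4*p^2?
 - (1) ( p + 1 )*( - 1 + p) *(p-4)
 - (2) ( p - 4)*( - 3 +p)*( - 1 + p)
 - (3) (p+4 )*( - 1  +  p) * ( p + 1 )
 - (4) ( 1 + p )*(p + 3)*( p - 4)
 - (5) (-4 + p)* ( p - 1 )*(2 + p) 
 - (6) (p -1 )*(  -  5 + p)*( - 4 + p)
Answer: 1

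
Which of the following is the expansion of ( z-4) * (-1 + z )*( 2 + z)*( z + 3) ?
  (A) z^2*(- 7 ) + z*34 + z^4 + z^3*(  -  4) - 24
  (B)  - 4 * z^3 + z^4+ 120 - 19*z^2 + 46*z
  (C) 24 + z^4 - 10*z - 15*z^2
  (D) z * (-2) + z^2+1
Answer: C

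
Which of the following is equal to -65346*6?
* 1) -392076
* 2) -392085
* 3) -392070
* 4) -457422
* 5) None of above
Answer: 1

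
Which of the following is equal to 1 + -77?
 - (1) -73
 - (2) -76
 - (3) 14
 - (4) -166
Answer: 2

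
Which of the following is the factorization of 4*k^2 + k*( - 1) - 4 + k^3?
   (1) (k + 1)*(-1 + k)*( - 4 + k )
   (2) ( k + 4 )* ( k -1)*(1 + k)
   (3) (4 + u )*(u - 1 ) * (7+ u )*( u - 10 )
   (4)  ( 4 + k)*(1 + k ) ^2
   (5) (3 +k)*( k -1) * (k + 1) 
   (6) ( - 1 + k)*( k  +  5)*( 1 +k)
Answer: 2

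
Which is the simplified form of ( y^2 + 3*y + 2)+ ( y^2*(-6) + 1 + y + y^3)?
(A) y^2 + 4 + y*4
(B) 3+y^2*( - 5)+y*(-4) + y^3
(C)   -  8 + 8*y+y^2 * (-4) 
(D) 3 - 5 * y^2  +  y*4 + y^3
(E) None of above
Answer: D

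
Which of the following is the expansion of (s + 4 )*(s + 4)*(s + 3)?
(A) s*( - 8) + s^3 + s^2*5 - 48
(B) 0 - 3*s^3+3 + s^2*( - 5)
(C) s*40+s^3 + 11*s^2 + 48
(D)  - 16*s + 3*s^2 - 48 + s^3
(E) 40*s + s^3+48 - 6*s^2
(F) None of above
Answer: C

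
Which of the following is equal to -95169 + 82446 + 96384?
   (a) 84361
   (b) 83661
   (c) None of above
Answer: b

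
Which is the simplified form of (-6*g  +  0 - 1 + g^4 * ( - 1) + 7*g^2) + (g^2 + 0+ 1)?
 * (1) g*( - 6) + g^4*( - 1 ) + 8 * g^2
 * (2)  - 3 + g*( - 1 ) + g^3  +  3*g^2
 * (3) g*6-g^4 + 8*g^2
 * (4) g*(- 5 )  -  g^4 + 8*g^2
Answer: 1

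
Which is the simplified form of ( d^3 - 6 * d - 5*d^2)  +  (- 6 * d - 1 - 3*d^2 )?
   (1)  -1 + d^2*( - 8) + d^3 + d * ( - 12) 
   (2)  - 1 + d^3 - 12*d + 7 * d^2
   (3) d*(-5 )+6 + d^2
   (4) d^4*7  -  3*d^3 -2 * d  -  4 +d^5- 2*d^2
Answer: 1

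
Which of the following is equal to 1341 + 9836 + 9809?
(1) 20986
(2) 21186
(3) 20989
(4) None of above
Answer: 1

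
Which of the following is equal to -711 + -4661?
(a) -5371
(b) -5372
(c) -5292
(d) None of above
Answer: b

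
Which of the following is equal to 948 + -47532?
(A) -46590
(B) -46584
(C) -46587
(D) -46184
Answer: B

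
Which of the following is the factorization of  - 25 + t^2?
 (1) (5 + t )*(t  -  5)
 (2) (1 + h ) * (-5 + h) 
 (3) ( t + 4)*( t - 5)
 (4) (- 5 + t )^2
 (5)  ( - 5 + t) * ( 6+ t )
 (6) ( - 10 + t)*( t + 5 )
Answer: 1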